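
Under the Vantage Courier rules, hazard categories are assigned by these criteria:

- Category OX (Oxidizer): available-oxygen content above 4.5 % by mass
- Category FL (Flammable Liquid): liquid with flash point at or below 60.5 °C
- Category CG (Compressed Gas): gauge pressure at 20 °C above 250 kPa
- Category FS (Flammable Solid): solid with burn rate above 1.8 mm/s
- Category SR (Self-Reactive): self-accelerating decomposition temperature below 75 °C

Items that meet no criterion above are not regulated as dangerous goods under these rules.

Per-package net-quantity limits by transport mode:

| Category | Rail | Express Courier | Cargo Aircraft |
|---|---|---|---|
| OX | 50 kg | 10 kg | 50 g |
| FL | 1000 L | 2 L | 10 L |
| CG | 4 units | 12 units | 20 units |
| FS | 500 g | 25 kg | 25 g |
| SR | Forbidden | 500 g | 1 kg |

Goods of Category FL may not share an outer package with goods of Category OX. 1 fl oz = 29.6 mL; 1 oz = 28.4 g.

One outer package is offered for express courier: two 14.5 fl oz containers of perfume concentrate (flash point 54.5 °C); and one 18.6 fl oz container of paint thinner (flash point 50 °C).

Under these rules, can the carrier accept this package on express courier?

Yes

With flash point 54.5 °C (≤ 60.5 °C), the perfume concentrate falls in Category FL.
Paint thinner: flash point 50 °C ≤ 60.5 °C → Category FL (Flammable Liquid).
Category FL net quantity: (two 14.5 fl oz containers = 858.4 mL) + (one 18.6 fl oz container = 550.56 mL) = 1408.96 mL.
That is within the Category FL express courier limit of 2 L.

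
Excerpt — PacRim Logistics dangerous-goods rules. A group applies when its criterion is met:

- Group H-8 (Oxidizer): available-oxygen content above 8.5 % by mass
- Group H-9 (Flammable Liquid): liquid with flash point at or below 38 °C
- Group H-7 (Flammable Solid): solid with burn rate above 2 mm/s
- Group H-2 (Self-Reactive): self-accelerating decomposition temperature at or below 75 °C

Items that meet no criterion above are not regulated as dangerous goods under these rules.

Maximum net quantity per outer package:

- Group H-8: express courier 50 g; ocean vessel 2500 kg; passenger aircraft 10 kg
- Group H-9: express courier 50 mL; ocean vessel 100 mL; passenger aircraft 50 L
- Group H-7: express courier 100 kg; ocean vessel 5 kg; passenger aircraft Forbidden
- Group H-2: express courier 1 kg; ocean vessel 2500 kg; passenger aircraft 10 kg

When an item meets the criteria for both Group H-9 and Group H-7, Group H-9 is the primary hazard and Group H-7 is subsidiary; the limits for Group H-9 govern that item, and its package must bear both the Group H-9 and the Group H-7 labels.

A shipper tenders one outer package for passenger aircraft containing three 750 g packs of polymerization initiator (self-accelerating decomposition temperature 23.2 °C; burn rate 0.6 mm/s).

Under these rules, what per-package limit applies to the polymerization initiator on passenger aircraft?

With self-accelerating decomposition temperature 23.2 °C (≤ 75 °C), the polymerization initiator falls in Group H-2.
The passenger aircraft limit for Group H-2 is 10 kg.

10 kg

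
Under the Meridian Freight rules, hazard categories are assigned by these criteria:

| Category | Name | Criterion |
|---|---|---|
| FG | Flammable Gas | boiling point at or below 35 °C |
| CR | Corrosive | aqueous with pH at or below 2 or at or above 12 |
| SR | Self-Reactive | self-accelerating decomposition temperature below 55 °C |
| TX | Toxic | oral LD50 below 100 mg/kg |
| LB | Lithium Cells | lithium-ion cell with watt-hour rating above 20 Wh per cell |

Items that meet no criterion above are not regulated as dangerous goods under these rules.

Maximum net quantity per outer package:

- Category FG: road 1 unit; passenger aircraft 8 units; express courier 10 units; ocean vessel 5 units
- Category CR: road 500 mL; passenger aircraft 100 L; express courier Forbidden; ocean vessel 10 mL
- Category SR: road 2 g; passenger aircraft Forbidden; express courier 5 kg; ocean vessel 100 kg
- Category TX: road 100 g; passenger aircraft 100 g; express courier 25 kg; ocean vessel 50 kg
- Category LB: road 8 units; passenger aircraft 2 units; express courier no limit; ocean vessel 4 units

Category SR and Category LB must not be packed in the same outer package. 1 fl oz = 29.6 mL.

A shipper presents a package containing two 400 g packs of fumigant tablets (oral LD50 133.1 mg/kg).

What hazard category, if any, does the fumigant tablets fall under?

oral LD50 133.1 mg/kg is not below 100 mg/kg, so Category TX does not apply.
No criterion is met, so the item is not regulated.

Not regulated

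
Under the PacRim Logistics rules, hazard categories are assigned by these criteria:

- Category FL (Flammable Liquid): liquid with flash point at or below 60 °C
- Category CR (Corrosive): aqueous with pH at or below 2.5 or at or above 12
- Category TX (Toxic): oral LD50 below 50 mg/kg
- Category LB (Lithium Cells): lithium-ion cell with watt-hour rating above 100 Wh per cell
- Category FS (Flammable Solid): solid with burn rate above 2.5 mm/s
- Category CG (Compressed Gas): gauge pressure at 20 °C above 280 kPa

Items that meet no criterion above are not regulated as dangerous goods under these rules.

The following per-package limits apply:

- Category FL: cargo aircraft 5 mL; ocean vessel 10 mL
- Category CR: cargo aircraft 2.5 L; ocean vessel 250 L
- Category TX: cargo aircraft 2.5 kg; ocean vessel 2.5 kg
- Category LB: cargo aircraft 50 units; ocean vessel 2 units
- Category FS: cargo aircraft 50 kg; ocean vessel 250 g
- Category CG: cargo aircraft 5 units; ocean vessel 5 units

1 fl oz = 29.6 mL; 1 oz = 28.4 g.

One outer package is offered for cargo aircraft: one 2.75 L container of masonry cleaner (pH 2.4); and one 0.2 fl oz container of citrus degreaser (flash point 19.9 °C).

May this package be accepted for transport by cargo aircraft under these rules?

No

The masonry cleaner has pH 2.4, which is ≤ 2.5, so it is Category CR (Corrosive).
With flash point 19.9 °C (≤ 60 °C), the citrus degreaser falls in Category FL.
Category CR quantity: 2.75 L.
That exceeds the Category CR cargo aircraft limit of 2.5 L.
Category FL quantity: one 0.2 fl oz container = 5.92 mL.
That exceeds the Category FL cargo aircraft limit of 5 mL.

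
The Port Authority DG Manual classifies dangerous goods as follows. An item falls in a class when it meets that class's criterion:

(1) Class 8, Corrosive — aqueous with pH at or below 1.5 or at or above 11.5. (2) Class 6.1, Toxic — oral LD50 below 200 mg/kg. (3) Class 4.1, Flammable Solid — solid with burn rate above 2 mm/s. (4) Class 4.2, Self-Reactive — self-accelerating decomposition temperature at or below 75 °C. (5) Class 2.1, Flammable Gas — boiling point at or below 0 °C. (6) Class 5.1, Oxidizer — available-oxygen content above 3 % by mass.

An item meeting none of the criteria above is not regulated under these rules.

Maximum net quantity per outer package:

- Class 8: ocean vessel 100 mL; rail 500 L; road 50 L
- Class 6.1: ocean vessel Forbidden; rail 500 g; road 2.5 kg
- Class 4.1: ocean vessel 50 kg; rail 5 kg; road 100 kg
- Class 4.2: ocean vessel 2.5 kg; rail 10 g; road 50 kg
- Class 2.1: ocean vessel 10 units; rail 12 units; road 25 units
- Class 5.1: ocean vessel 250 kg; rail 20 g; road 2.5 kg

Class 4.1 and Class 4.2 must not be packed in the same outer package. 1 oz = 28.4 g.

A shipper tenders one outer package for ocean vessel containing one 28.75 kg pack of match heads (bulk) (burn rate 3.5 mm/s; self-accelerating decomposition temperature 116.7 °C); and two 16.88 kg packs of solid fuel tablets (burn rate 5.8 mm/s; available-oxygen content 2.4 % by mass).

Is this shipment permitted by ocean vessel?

No

Match heads (bulk): burn rate 3.5 mm/s > 2 mm/s → Class 4.1 (Flammable Solid).
Solid fuel tablets: burn rate 5.8 mm/s > 2 mm/s → Class 4.1 (Flammable Solid).
Total Class 4.1: 28.75 kg + (two 16.88 kg packs = 33.76 kg) = 62.51 kg.
That exceeds the Class 4.1 ocean vessel limit of 50 kg.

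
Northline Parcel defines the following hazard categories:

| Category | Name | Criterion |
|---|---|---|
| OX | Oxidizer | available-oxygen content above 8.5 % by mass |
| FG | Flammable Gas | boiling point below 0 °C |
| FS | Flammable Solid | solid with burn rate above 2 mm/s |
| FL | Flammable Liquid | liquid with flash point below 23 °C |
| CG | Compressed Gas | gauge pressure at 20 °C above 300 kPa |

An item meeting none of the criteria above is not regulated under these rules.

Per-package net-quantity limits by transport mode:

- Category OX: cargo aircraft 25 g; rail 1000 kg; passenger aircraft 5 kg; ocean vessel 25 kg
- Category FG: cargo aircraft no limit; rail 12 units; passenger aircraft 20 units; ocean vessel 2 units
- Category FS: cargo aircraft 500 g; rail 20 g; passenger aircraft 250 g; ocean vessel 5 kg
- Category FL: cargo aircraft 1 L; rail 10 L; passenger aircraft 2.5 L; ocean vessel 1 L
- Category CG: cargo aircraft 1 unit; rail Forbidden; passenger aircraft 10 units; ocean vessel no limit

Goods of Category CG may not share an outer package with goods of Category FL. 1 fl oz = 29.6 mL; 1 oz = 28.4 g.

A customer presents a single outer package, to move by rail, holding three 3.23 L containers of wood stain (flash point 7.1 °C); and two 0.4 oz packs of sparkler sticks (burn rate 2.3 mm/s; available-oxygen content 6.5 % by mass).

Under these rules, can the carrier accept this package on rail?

Flash point 7.1 °C meets the Category FL criterion (Flammable Liquid), so the wood stain is Category FL.
With burn rate 2.3 mm/s (> 2 mm/s), the sparkler sticks fall in Category FS.
Category FS quantity: two 0.4 oz packs = 22.72 g.
22.72 g exceeds the rail limit of 20 g for Category FS.
Category FL quantity: three 3.23 L containers = 9.69 L.
9.69 L is within the rail limit of 10 L for Category FL.
The segregation rule (Category CG with Category FL) does not apply to Category FS with Category FL.

No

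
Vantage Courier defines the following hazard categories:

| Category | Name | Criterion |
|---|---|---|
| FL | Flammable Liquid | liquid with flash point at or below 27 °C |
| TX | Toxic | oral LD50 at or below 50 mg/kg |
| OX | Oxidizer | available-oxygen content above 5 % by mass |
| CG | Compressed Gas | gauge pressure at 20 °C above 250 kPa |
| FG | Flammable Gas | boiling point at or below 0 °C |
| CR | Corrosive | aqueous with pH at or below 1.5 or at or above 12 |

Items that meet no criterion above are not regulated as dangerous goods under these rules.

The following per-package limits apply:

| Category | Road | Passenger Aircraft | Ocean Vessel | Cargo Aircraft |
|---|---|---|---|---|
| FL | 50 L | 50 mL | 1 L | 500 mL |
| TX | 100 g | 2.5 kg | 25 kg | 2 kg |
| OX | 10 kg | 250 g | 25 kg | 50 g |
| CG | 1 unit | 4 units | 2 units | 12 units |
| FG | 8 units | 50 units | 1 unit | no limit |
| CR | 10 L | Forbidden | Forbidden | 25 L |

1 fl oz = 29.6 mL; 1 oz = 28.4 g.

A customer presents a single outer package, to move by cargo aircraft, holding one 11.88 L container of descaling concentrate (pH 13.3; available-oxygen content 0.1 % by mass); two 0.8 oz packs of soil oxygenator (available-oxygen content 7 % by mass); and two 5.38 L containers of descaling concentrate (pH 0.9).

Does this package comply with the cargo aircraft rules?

With pH 13.3 (≥ 12), the descaling concentrate falls in Category CR.
Soil oxygenator: available-oxygen content 7 % by mass > 5 % by mass → Category OX (Oxidizer).
pH 0.9 meets the Category CR criterion (Corrosive), so the descaling concentrate is Category CR.
Total Category CR: 11.88 L + (two 5.38 L containers = 10.76 L) = 22.64 L.
That is within the Category CR cargo aircraft limit of 25 L.
Category OX quantity: two 0.8 oz packs = 45.44 g.
That is within the Category OX cargo aircraft limit of 50 g.
Every hazard category is within its cargo aircraft limit and no segregation rule is violated.

Yes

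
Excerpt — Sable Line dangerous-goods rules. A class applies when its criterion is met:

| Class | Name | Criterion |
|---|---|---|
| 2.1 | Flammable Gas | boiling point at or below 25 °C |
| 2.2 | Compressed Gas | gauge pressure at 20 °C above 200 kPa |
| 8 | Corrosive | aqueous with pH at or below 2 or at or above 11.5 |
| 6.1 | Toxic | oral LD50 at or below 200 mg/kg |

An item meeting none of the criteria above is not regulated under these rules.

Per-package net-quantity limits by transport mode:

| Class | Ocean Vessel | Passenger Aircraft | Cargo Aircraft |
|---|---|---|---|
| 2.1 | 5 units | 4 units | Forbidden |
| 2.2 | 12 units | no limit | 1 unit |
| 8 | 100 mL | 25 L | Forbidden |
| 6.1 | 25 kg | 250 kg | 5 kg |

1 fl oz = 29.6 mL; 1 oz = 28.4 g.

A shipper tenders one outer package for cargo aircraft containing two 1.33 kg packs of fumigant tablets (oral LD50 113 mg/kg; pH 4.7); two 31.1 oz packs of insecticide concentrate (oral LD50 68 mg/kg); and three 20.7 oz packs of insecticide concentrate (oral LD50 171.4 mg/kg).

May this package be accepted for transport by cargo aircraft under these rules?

With oral LD50 113 mg/kg (≤ 200 mg/kg), the fumigant tablets fall in Class 6.1.
The insecticide concentrate has oral LD50 68 mg/kg, which is ≤ 200 mg/kg, so it is Class 6.1 (Toxic).
The insecticide concentrate has oral LD50 171.4 mg/kg, which is ≤ 200 mg/kg, so it is Class 6.1 (Toxic).
Class 6.1 net quantity: (two 1.33 kg packs = 2.66 kg) + (two 31.1 oz packs = 1766.48 g) + (three 20.7 oz packs = 1763.64 g) = 6190.12 g.
6190.12 g > 5 kg (cargo aircraft limit, Class 6.1) — over the limit.

No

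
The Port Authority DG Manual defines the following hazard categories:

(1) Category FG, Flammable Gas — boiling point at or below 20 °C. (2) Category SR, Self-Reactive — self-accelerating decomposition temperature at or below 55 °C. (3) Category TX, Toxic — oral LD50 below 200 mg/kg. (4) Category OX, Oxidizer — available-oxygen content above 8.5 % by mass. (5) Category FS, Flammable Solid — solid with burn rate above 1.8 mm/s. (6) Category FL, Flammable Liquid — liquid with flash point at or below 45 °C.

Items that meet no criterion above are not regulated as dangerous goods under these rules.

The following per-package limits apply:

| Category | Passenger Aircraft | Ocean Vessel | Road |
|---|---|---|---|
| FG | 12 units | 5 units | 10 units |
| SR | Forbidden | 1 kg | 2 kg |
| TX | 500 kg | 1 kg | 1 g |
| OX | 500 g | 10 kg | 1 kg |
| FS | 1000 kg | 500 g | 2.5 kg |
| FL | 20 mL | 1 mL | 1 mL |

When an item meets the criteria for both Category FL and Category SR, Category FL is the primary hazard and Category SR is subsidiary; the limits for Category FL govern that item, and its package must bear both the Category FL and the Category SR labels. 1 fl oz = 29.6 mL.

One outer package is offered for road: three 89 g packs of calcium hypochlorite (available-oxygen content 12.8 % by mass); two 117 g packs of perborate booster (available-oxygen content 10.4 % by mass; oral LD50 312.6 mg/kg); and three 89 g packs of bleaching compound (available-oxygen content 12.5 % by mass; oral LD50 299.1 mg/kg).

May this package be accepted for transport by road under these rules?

Yes

Available-oxygen content 12.8 % by mass meets the Category OX criterion (Oxidizer), so the calcium hypochlorite is Category OX.
Perborate booster: available-oxygen content 10.4 % by mass > 8.5 % by mass → Category OX (Oxidizer).
With available-oxygen content 12.5 % by mass (> 8.5 % by mass), the bleaching compound falls in Category OX.
Total Category OX: (three 89 g packs = 267 g) + (two 117 g packs = 234 g) + (three 89 g packs = 267 g) = 768 g.
768 g is within the road limit of 1 kg for Category OX.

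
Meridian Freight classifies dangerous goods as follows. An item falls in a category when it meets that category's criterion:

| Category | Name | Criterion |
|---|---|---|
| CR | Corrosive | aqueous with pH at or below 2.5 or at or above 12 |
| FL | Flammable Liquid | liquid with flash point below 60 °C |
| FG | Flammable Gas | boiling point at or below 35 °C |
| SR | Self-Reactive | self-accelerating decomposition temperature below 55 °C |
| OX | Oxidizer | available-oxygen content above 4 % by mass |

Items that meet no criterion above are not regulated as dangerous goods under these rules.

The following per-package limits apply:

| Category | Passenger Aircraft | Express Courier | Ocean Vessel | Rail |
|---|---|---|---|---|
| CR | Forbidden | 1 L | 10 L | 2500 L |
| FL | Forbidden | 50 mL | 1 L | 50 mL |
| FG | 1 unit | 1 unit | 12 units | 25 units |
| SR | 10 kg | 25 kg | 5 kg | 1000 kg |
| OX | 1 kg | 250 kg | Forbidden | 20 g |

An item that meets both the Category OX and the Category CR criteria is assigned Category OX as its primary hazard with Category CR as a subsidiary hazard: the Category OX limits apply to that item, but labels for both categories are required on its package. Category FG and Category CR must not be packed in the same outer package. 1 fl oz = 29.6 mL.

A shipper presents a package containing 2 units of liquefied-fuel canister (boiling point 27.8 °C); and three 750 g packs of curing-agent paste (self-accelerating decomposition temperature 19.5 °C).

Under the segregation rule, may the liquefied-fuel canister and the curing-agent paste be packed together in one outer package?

Boiling point 27.8 °C meets the Category FG criterion (Flammable Gas), so the liquefied-fuel canister is Category FG.
Self-accelerating decomposition temperature 19.5 °C meets the Category SR criterion (Self-Reactive), so the curing-agent paste is Category SR.
No segregation rule bars Category FG with Category SR.

Yes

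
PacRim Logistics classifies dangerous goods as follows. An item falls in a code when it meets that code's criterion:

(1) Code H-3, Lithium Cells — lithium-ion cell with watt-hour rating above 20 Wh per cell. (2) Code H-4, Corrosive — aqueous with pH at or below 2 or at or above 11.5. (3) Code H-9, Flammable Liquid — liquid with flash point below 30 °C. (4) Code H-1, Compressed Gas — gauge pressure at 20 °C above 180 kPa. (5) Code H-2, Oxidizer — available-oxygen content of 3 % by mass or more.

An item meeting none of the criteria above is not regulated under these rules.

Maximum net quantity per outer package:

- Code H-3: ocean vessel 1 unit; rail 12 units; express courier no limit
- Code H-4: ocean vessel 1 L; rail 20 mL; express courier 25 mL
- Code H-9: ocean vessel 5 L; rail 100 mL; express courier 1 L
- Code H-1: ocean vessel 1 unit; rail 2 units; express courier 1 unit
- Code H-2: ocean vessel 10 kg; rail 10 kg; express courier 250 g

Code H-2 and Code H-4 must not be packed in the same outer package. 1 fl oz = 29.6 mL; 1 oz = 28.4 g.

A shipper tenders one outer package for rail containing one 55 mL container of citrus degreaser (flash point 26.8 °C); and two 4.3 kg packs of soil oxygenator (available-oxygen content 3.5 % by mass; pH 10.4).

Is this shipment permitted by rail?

The citrus degreaser has flash point 26.8 °C, which is < 30 °C, so it is Code H-9 (Flammable Liquid).
Soil oxygenator: available-oxygen content 3.5 % by mass ≥ 3 % by mass → Code H-2 (Oxidizer).
Code H-2 quantity: two 4.3 kg packs = 8.6 kg.
8.6 kg ≤ 10 kg (rail limit, Code H-2) — within limit.
Code H-9 quantity: 55 mL.
55 mL ≤ 100 mL (rail limit, Code H-9) — within limit.
The segregation rule (Code H-2 with Code H-4) does not apply to Code H-2 with Code H-9.
Every hazard code is within its rail limit and no segregation rule is violated.

Yes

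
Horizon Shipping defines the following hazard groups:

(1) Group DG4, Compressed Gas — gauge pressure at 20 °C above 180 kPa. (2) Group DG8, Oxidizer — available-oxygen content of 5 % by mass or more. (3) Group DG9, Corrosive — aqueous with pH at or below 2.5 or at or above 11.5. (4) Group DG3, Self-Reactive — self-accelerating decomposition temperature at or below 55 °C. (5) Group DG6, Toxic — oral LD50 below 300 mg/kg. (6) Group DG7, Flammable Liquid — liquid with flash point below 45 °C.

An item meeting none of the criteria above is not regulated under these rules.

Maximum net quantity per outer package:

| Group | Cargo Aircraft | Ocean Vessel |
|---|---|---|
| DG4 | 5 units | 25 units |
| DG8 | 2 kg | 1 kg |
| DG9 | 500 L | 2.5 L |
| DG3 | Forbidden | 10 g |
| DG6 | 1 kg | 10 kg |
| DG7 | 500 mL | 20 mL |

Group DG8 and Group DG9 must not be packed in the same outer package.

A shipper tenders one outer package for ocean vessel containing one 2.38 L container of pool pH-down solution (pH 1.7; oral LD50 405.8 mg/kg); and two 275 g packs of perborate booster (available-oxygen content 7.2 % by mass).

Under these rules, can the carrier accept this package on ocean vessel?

No

The pool pH-down solution has pH 1.7, which is ≤ 2.5, so it is Group DG9 (Corrosive).
Available-oxygen content 7.2 % by mass meets the Group DG8 criterion (Oxidizer), so the perborate booster is Group DG8.
Group DG8 quantity: two 275 g packs = 550 g.
550 g ≤ 1 kg (ocean vessel limit, Group DG8) — within limit.
Group DG9 quantity: 2.38 L.
2.38 L is within the ocean vessel limit of 2.5 L for Group DG9.
Group DG8 and Group DG9 may not share an outer package.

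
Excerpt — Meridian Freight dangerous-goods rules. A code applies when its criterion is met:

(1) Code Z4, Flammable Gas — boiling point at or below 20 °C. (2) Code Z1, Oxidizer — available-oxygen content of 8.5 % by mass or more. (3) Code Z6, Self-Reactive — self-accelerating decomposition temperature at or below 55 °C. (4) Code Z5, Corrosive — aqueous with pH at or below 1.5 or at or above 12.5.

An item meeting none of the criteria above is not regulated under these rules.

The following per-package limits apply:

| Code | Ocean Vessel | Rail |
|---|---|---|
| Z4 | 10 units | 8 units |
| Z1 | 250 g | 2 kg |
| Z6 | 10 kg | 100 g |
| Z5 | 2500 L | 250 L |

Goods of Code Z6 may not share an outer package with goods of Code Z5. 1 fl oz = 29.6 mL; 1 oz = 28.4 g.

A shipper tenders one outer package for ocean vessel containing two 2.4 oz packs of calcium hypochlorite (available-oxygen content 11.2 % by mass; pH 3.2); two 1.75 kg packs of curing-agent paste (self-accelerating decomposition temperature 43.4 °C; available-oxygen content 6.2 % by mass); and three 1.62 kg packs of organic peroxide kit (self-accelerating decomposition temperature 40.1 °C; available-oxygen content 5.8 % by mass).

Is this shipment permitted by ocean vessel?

Yes

Available-oxygen content 11.2 % by mass meets the Code Z1 criterion (Oxidizer), so the calcium hypochlorite is Code Z1.
With self-accelerating decomposition temperature 43.4 °C (≤ 55 °C), the curing-agent paste falls in Code Z6.
The organic peroxide kit has self-accelerating decomposition temperature 40.1 °C, which is ≤ 55 °C, so it is Code Z6 (Self-Reactive).
Code Z6 net quantity: (two 1.75 kg packs = 3.5 kg) + (three 1.62 kg packs = 4.86 kg) = 8.36 kg.
8.36 kg ≤ 10 kg (ocean vessel limit, Code Z6) — within limit.
Code Z1 quantity: two 2.4 oz packs = 136.32 g.
136.32 g ≤ 250 g (ocean vessel limit, Code Z1) — within limit.
The segregation rule (Code Z6 with Code Z5) does not apply to Code Z6 with Code Z1.
Every hazard code is within its ocean vessel limit and no segregation rule is violated.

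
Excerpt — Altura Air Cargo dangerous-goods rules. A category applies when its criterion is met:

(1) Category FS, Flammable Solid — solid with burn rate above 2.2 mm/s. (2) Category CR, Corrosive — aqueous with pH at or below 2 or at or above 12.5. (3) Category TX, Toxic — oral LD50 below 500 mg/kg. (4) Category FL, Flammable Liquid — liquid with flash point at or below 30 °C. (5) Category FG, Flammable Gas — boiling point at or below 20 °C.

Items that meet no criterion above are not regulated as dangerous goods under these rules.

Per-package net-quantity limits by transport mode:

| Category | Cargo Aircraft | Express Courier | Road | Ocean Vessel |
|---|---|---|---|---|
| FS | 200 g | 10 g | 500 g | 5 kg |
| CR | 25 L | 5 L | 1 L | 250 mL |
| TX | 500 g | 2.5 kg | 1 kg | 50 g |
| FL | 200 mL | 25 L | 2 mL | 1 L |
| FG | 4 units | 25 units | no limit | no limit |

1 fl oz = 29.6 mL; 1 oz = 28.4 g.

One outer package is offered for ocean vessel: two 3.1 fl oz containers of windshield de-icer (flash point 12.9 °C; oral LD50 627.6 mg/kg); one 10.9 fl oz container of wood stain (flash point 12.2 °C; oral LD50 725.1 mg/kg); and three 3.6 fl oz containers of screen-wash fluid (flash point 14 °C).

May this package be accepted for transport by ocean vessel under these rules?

Flash point 12.9 °C meets the Category FL criterion (Flammable Liquid), so the windshield de-icer is Category FL.
Flash point 12.2 °C meets the Category FL criterion (Flammable Liquid), so the wood stain is Category FL.
Flash point 14 °C meets the Category FL criterion (Flammable Liquid), so the screen-wash fluid is Category FL.
Total Category FL: (two 3.1 fl oz containers = 183.52 mL) + (one 10.9 fl oz container = 322.64 mL) + (three 3.6 fl oz containers = 319.68 mL) = 825.84 mL.
825.84 mL is within the ocean vessel limit of 1 L for Category FL.

Yes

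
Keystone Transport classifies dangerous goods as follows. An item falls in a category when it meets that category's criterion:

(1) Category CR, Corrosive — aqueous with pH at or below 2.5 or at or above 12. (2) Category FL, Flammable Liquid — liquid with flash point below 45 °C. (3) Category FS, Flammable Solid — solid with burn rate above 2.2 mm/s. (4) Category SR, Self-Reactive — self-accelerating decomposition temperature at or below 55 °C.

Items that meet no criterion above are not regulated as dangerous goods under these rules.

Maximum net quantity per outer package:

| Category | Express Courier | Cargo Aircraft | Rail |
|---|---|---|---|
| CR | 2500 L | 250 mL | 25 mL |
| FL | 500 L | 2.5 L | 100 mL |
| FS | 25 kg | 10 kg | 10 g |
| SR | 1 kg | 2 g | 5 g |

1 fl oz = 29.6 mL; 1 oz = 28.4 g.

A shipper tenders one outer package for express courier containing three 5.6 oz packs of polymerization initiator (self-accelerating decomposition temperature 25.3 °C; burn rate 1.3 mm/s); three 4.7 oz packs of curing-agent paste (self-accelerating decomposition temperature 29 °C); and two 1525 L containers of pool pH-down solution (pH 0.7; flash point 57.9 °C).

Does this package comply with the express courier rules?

No

The polymerization initiator has self-accelerating decomposition temperature 25.3 °C, which is ≤ 55 °C, so it is Category SR (Self-Reactive).
With self-accelerating decomposition temperature 29 °C (≤ 55 °C), the curing-agent paste falls in Category SR.
Pool pH-down solution: pH 0.7 ≤ 2.5 → Category CR (Corrosive).
Category SR net quantity: (three 5.6 oz packs = 477.12 g) + (three 4.7 oz packs = 400.44 g) = 877.56 g.
877.56 g ≤ 1 kg (express courier limit, Category SR) — within limit.
Category CR quantity: two 1525 L containers = 3050 L.
3050 L exceeds the express courier limit of 2500 L for Category CR.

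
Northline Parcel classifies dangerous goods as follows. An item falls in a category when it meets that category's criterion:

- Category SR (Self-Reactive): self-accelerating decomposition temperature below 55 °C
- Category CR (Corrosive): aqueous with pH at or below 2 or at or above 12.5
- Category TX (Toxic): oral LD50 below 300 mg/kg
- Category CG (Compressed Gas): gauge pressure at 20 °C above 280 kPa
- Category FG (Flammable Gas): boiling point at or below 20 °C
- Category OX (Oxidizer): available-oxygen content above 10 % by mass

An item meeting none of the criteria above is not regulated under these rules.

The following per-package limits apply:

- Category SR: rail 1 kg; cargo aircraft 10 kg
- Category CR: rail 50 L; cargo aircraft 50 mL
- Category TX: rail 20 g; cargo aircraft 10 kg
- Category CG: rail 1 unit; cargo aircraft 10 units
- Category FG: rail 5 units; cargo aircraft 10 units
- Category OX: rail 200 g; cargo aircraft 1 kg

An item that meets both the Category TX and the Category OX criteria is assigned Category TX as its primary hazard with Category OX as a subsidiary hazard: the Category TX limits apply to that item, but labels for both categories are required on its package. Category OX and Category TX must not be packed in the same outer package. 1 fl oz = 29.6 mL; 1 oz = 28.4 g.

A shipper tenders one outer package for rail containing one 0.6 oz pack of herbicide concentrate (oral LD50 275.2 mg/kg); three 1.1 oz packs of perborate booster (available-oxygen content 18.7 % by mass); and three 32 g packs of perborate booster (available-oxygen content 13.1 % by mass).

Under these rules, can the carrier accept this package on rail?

Oral LD50 275.2 mg/kg meets the Category TX criterion (Toxic), so the herbicide concentrate is Category TX.
Perborate booster: available-oxygen content 18.7 % by mass > 10 % by mass → Category OX (Oxidizer).
With available-oxygen content 13.1 % by mass (> 10 % by mass), the perborate booster falls in Category OX.
Category OX net quantity: (three 1.1 oz packs = 93.72 g) + (three 32 g packs = 96 g) = 189.72 g.
189.72 g ≤ 200 g (rail limit, Category OX) — within limit.
Category TX quantity: one 0.6 oz pack = 17.04 g.
That is within the Category TX rail limit of 20 g.
Category OX and Category TX may not share an outer package.

No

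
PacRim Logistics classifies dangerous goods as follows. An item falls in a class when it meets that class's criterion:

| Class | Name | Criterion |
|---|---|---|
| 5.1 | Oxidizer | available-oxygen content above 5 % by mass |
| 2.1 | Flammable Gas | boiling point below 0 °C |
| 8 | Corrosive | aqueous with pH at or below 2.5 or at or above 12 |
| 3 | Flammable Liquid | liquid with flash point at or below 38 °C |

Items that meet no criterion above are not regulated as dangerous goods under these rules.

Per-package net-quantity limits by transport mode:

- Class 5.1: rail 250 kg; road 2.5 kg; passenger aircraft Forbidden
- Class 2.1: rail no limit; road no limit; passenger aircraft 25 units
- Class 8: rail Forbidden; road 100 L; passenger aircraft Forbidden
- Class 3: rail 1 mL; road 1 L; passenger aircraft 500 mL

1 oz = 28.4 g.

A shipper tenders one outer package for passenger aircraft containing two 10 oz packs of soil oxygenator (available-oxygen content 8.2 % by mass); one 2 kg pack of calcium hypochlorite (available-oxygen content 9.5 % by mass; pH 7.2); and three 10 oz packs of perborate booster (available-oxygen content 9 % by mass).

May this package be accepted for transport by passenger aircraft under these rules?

No

With available-oxygen content 8.2 % by mass (> 5 % by mass), the soil oxygenator falls in Class 5.1.
Available-oxygen content 9.5 % by mass meets the Class 5.1 criterion (Oxidizer), so the calcium hypochlorite is Class 5.1.
Available-oxygen content 9 % by mass meets the Class 5.1 criterion (Oxidizer), so the perborate booster is Class 5.1.
Class 5.1 net quantity: (two 10 oz packs = 568 g) + 2 kg + (three 10 oz packs = 852 g) = 3.42 kg.
Class 5.1 is Forbidden by passenger aircraft.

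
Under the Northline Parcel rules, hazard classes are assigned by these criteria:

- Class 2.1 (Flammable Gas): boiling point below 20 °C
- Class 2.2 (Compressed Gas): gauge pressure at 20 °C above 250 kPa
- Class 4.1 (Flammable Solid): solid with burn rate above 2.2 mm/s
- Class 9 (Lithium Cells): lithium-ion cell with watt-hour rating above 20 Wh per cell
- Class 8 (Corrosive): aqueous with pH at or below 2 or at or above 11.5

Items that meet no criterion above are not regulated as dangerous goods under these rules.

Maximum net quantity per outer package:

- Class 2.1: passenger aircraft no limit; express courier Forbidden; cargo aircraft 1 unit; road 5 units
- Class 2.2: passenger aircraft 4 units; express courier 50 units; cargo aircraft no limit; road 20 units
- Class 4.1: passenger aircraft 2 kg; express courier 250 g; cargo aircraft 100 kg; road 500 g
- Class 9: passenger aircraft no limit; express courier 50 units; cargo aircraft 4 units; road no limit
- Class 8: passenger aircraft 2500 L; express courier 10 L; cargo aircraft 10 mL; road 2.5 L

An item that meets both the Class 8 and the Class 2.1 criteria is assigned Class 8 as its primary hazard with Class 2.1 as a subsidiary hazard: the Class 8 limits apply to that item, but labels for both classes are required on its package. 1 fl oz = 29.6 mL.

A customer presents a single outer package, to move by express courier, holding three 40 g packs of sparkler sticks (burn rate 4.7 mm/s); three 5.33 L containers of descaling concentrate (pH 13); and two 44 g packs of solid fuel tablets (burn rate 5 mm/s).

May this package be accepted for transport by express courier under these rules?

Burn rate 4.7 mm/s meets the Class 4.1 criterion (Flammable Solid), so the sparkler sticks are Class 4.1.
Descaling concentrate: pH 13 ≥ 11.5 → Class 8 (Corrosive).
The solid fuel tablets have burn rate 5 mm/s, which is > 2.2 mm/s, so they are Class 4.1 (Flammable Solid).
Class 8 quantity: three 5.33 L containers = 15.99 L.
That exceeds the Class 8 express courier limit of 10 L.
Total Class 4.1: (three 40 g packs = 120 g) + (two 44 g packs = 88 g) = 208 g.
208 g is within the express courier limit of 250 g for Class 4.1.

No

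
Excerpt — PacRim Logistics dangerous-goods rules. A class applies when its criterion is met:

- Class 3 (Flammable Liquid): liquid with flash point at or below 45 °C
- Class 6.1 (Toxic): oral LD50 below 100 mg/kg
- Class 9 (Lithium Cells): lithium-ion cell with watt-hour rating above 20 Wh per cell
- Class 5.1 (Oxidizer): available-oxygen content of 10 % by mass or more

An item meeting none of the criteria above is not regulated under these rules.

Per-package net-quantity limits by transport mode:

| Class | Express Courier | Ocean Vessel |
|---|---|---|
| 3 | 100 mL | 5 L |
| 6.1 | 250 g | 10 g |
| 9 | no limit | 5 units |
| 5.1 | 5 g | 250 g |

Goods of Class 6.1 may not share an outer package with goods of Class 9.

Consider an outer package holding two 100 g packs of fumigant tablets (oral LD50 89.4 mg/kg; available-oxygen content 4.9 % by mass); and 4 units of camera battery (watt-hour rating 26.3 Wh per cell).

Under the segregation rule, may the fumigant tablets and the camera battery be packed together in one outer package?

With oral LD50 89.4 mg/kg (< 100 mg/kg), the fumigant tablets fall in Class 6.1.
Camera battery: watt-hour rating 26.3 Wh per cell > 20 Wh per cell → Class 9 (Lithium Cells).
Class 6.1 and Class 9 may not share an outer package.

No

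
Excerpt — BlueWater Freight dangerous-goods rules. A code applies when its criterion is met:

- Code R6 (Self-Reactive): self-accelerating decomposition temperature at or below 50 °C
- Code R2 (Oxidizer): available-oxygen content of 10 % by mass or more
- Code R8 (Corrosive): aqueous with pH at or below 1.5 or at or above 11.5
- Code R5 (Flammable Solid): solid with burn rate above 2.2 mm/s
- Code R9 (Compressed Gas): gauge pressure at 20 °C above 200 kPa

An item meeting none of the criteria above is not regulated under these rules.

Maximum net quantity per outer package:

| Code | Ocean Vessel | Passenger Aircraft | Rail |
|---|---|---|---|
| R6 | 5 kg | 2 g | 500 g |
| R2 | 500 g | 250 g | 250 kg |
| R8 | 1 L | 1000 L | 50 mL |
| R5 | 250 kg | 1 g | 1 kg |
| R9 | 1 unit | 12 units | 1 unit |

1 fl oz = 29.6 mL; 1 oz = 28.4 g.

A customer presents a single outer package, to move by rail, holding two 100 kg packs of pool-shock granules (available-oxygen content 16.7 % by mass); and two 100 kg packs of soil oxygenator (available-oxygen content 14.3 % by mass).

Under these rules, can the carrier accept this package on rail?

The pool-shock granules have available-oxygen content 16.7 % by mass, which is ≥ 10 % by mass, so they are Code R2 (Oxidizer).
Available-oxygen content 14.3 % by mass meets the Code R2 criterion (Oxidizer), so the soil oxygenator is Code R2.
Code R2 net quantity: (two 100 kg packs = 200 kg) + (two 100 kg packs = 200 kg) = 400 kg.
400 kg > 250 kg (rail limit, Code R2) — over the limit.

No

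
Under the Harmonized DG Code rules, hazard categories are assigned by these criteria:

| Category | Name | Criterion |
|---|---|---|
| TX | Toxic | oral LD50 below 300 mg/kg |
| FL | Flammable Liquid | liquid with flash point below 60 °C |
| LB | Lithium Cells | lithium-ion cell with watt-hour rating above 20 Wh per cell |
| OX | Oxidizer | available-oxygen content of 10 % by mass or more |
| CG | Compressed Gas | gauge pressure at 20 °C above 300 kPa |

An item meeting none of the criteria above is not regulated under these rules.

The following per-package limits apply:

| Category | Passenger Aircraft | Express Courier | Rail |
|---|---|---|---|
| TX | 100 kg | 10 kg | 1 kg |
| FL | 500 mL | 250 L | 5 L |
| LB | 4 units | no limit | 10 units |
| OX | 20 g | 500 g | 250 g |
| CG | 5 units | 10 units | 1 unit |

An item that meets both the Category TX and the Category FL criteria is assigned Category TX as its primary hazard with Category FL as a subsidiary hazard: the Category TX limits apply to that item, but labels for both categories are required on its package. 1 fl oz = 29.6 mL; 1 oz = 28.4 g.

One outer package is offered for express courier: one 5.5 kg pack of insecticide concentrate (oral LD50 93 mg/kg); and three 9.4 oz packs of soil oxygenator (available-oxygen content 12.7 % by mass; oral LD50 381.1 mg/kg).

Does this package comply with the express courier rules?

The insecticide concentrate has oral LD50 93 mg/kg, which is < 300 mg/kg, so it is Category TX (Toxic).
The soil oxygenator has available-oxygen content 12.7 % by mass, which is ≥ 10 % by mass, so it is Category OX (Oxidizer).
Category OX quantity: three 9.4 oz packs = 800.88 g.
800.88 g exceeds the express courier limit of 500 g for Category OX.
Category TX quantity: 5.5 kg.
That is within the Category TX express courier limit of 10 kg.

No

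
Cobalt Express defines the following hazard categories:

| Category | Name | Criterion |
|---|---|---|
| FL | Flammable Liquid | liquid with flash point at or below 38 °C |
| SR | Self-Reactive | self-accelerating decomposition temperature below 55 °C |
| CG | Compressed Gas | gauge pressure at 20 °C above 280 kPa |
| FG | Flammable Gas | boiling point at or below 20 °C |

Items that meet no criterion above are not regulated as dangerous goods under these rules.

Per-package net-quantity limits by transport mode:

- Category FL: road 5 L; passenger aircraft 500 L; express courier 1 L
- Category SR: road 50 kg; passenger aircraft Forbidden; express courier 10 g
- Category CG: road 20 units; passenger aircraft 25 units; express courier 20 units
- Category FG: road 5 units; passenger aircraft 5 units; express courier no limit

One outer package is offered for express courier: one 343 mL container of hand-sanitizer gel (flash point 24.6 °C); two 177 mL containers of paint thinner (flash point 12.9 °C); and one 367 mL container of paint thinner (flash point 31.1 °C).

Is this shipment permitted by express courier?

No

Hand-sanitizer gel: flash point 24.6 °C ≤ 38 °C → Category FL (Flammable Liquid).
Paint thinner: flash point 12.9 °C ≤ 38 °C → Category FL (Flammable Liquid).
Flash point 31.1 °C meets the Category FL criterion (Flammable Liquid), so the paint thinner is Category FL.
Category FL net quantity: 343 mL + (two 177 mL containers = 354 mL) + 367 mL = 1.064 L.
That exceeds the Category FL express courier limit of 1 L.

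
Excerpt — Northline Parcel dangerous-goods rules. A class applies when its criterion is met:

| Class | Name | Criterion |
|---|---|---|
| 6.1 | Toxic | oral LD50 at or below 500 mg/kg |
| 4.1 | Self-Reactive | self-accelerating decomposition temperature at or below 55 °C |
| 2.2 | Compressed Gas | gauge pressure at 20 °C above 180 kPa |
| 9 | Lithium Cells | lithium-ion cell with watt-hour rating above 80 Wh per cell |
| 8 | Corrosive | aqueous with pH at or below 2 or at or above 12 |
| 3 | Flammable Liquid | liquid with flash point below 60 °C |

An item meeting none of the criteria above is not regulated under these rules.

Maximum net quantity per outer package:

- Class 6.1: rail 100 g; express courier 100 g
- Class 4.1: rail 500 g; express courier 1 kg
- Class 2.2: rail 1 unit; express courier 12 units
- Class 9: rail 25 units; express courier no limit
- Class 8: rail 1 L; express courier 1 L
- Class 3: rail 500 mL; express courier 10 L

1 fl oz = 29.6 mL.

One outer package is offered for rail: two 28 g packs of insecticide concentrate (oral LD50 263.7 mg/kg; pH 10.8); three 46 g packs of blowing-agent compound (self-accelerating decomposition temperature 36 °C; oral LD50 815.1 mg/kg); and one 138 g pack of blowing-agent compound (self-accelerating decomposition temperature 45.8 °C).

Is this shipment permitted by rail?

Yes

With oral LD50 263.7 mg/kg (≤ 500 mg/kg), the insecticide concentrate falls in Class 6.1.
The blowing-agent compound has self-accelerating decomposition temperature 36 °C, which is ≤ 55 °C, so it is Class 4.1 (Self-Reactive).
The blowing-agent compound has self-accelerating decomposition temperature 45.8 °C, which is ≤ 55 °C, so it is Class 4.1 (Self-Reactive).
Class 6.1 quantity: two 28 g packs = 56 g.
That is within the Class 6.1 rail limit of 100 g.
Total Class 4.1: (three 46 g packs = 138 g) + 138 g = 276 g.
276 g ≤ 500 g (rail limit, Class 4.1) — within limit.
Every hazard class is within its rail limit and no segregation rule is violated.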